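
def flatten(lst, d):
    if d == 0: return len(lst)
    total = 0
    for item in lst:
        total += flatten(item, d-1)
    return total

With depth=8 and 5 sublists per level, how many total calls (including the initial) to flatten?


At depth 0 (root): 1 call
At depth 1: each of 1 parents calls flatten on 5 children = 5 calls
At depth 2: each of 5 parents calls flatten on 5 children = 25 calls
At depth 3: each of 25 parents calls flatten on 5 children = 125 calls
At depth 4: each of 125 parents calls flatten on 5 children = 625 calls
At depth 5: each of 625 parents calls flatten on 5 children = 3125 calls
At depth 6: each of 3125 parents calls flatten on 5 children = 15625 calls
At depth 7: each of 15625 parents calls flatten on 5 children = 78125 calls
At depth 8: each of 78125 parents calls flatten on 5 children = 390625 calls
Total: 1 + 5 + 25 + 125 + 625 + 3125 + 15625 + 78125 + 390625 = 488281

488281


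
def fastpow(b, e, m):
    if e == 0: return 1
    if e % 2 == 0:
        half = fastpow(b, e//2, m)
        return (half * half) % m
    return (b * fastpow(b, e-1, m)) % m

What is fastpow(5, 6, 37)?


fastpow(5, 6, 37): e is even, compute fastpow(5, 3, 37)
  fastpow(5, 3, 37): e is odd, compute fastpow(5, 2, 37)
    fastpow(5, 2, 37): e is even, compute fastpow(5, 1, 37)
      fastpow(5, 1, 37): e is odd, compute fastpow(5, 0, 37)
        fastpow(5, 0, 37) = 1
      (5 * 1) % 37 = 5
    half=5, (5*5) % 37 = 25
  (5 * 25) % 37 = 14
half=14, (14*14) % 37 = 11

11


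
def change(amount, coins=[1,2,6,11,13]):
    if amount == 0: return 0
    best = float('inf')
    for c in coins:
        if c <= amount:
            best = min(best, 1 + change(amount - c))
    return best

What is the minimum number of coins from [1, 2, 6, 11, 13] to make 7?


Building up with DP:
change(0) = 0
change(1) = min(1+change(0)=1+0=1) = 1
change(2) = min(1+change(1)=1+1=2, 1+change(0)=1+0=1) = 1
change(3) = min(1+change(2)=1+1=2, 1+change(1)=1+1=2) = 2
change(4) = min(1+change(3)=1+2=3, 1+change(2)=1+1=2) = 2
change(5) = min(1+change(4)=1+2=3, 1+change(3)=1+2=3) = 3
change(6) = min(1+change(5)=1+3=4, 1+change(4)=1+2=3, 1+change(0)=1+0=1) = 1
change(7) = min(1+change(6)=1+1=2, 1+change(5)=1+3=4, 1+change(1)=1+1=2) = 2

2


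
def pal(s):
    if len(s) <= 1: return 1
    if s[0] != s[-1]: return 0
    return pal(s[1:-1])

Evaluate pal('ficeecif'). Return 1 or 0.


pal('ficeecif'): s[0]='f' == s[-1]='f' -> check pal('iceeci')
pal('iceeci'): s[0]='i' == s[-1]='i' -> check pal('ceec')
pal('ceec'): s[0]='c' == s[-1]='c' -> check pal('ee')
pal('ee'): s[0]='e' == s[-1]='e' -> check pal('')
pal(''): len <= 1 -> return 1  (base case)
Result: 1 (palindrome)

1


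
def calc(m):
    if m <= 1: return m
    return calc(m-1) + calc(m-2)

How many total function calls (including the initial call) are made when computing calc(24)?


Let C(n) = total calls for calc(n)
C(0) = 1, C(1) = 1
C(2) = 1 + C(1) + C(0) = 1 + 1 + 1 = 3
C(3) = 1 + C(2) + C(1) = 1 + 3 + 1 = 5
C(4) = 1 + C(3) + C(2) = 1 + 5 + 3 = 9
C(5) = 1 + C(4) + C(3) = 1 + 9 + 5 = 15
C(6) = 1 + C(5) + C(4) = 1 + 15 + 9 = 25
C(7) = 1 + C(6) + C(5) = 1 + 25 + 15 = 41
C(8) = 1 + C(7) + C(6) = 1 + 41 + 25 = 67
C(9) = 1 + C(8) + C(7) = 1 + 67 + 41 = 109
C(10) = 1 + C(9) + C(8) = 1 + 109 + 67 = 177
C(11) = 1 + C(10) + C(9) = 1 + 177 + 109 = 287
C(12) = 1 + C(11) + C(10) = 1 + 287 + 177 = 465
C(13) = 1 + C(12) + C(11) = 1 + 465 + 287 = 753
C(14) = 1 + C(13) + C(12) = 1 + 753 + 465 = 1219
C(15) = 1 + C(14) + C(13) = 1 + 1219 + 753 = 1973
C(16) = 1 + C(15) + C(14) = 1 + 1973 + 1219 = 3193
C(17) = 1 + C(16) + C(15) = 1 + 3193 + 1973 = 5167
C(18) = 1 + C(17) + C(16) = 1 + 5167 + 3193 = 8361
C(19) = 1 + C(18) + C(17) = 1 + 8361 + 5167 = 13529
C(20) = 1 + C(19) + C(18) = 1 + 13529 + 8361 = 21891
C(21) = 1 + C(20) + C(19) = 1 + 21891 + 13529 = 35421
C(22) = 1 + C(21) + C(20) = 1 + 35421 + 21891 = 57313
C(23) = 1 + C(22) + C(21) = 1 + 57313 + 35421 = 92735
C(24) = 1 + C(23) + C(22) = 1 + 92735 + 57313 = 150049

150049


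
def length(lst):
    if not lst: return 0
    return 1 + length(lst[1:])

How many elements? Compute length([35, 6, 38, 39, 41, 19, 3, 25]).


length([35, 6, 38, 39, 41, 19, 3, 25]) = 1 + length([6, 38, 39, 41, 19, 3, 25])
length([6, 38, 39, 41, 19, 3, 25]) = 1 + length([38, 39, 41, 19, 3, 25])
length([38, 39, 41, 19, 3, 25]) = 1 + length([39, 41, 19, 3, 25])
length([39, 41, 19, 3, 25]) = 1 + length([41, 19, 3, 25])
length([41, 19, 3, 25]) = 1 + length([19, 3, 25])
length([19, 3, 25]) = 1 + length([3, 25])
length([3, 25]) = 1 + length([25])
length([25]) = 1 + length([])
length([]) = 0  (base case)
Unwinding: 1 + 1 + 1 + 1 + 1 + 1 + 1 + 1 + 0 = 8

8


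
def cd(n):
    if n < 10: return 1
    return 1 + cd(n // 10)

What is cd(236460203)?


cd(236460203) = 1 + cd(23646020)
cd(23646020) = 1 + cd(2364602)
cd(2364602) = 1 + cd(236460)
cd(236460) = 1 + cd(23646)
cd(23646) = 1 + cd(2364)
cd(2364) = 1 + cd(236)
cd(236) = 1 + cd(23)
cd(23) = 1 + cd(2)
cd(2) = 1  (base case: 2 < 10)
Unwinding: 1 + 1 + 1 + 1 + 1 + 1 + 1 + 1 + 1 = 9

9


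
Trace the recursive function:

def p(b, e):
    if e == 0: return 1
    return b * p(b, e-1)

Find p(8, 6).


p(8, 6)
= 8 * p(8, 5)
= 8 * 8 * p(8, 4)
= 8 * 8 * 8 * p(8, 3)
= 8 * 8 * 8 * 8 * p(8, 2)
= 8 * 8 * 8 * 8 * 8 * p(8, 1)
= 8 * 8 * 8 * 8 * 8 * 8 * p(8, 0)
= 8 * 8 * 8 * 8 * 8 * 8 * 1
= 262144

262144


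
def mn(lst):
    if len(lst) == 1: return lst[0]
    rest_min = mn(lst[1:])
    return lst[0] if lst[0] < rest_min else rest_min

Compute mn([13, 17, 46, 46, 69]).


mn([13, 17, 46, 46, 69]): compare 13 with mn([17, 46, 46, 69])
mn([17, 46, 46, 69]): compare 17 with mn([46, 46, 69])
mn([46, 46, 69]): compare 46 with mn([46, 69])
mn([46, 69]): compare 46 with mn([69])
mn([69]) = 69  (base case)
Compare 46 with 69 -> 46
Compare 46 with 46 -> 46
Compare 17 with 46 -> 17
Compare 13 with 17 -> 13

13


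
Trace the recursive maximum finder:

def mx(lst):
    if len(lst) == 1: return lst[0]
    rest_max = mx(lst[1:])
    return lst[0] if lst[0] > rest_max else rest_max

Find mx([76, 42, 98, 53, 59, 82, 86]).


mx([76, 42, 98, 53, 59, 82, 86]): compare 76 with mx([42, 98, 53, 59, 82, 86])
mx([42, 98, 53, 59, 82, 86]): compare 42 with mx([98, 53, 59, 82, 86])
mx([98, 53, 59, 82, 86]): compare 98 with mx([53, 59, 82, 86])
mx([53, 59, 82, 86]): compare 53 with mx([59, 82, 86])
mx([59, 82, 86]): compare 59 with mx([82, 86])
mx([82, 86]): compare 82 with mx([86])
mx([86]) = 86  (base case)
Compare 82 with 86 -> 86
Compare 59 with 86 -> 86
Compare 53 with 86 -> 86
Compare 98 with 86 -> 98
Compare 42 with 98 -> 98
Compare 76 with 98 -> 98

98


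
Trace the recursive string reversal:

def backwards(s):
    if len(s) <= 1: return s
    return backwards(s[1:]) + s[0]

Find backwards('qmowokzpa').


backwards('qmowokzpa') = backwards('mowokzpa') + 'q'
backwards('mowokzpa') = backwards('owokzpa') + 'm'
backwards('owokzpa') = backwards('wokzpa') + 'o'
backwards('wokzpa') = backwards('okzpa') + 'w'
backwards('okzpa') = backwards('kzpa') + 'o'
backwards('kzpa') = backwards('zpa') + 'k'
backwards('zpa') = backwards('pa') + 'z'
backwards('pa') = backwards('a') + 'p'
backwards('a') = 'a'  (base case)
Concatenating: 'a' + 'p' + 'z' + 'k' + 'o' + 'w' + 'o' + 'm' + 'q' = 'apzkowomq'

apzkowomq


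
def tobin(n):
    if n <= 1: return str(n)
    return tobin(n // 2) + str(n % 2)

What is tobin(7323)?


tobin(7323) = tobin(3661) + '1'
tobin(3661) = tobin(1830) + '1'
tobin(1830) = tobin(915) + '0'
tobin(915) = tobin(457) + '1'
tobin(457) = tobin(228) + '1'
tobin(228) = tobin(114) + '0'
tobin(114) = tobin(57) + '0'
tobin(57) = tobin(28) + '1'
tobin(28) = tobin(14) + '0'
tobin(14) = tobin(7) + '0'
tobin(7) = tobin(3) + '1'
tobin(3) = tobin(1) + '1'
tobin(1) = '1'  (base case)
Concatenating: '1' + '1' + '1' + '0' + '0' + '1' + '0' + '0' + '1' + '1' + '0' + '1' + '1' = '1110010011011'

1110010011011


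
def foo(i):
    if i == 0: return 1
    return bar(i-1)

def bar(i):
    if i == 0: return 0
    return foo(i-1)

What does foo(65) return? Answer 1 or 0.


foo(65) = bar(64)
bar(64) = foo(63)
foo(63) = bar(62)
bar(62) = foo(61)
foo(61) = bar(60)
bar(60) = foo(59)
foo(59) = bar(58)
bar(58) = foo(57)
foo(57) = bar(56)
bar(56) = foo(55)
foo(55) = bar(54)
bar(54) = foo(53)
foo(53) = bar(52)
bar(52) = foo(51)
foo(51) = bar(50)
bar(50) = foo(49)
foo(49) = bar(48)
bar(48) = foo(47)
foo(47) = bar(46)
bar(46) = foo(45)
foo(45) = bar(44)
bar(44) = foo(43)
foo(43) = bar(42)
bar(42) = foo(41)
foo(41) = bar(40)
bar(40) = foo(39)
foo(39) = bar(38)
bar(38) = foo(37)
foo(37) = bar(36)
bar(36) = foo(35)
foo(35) = bar(34)
bar(34) = foo(33)
foo(33) = bar(32)
bar(32) = foo(31)
foo(31) = bar(30)
bar(30) = foo(29)
foo(29) = bar(28)
bar(28) = foo(27)
foo(27) = bar(26)
bar(26) = foo(25)
foo(25) = bar(24)
bar(24) = foo(23)
foo(23) = bar(22)
bar(22) = foo(21)
foo(21) = bar(20)
bar(20) = foo(19)
foo(19) = bar(18)
bar(18) = foo(17)
foo(17) = bar(16)
bar(16) = foo(15)
foo(15) = bar(14)
bar(14) = foo(13)
foo(13) = bar(12)
bar(12) = foo(11)
foo(11) = bar(10)
bar(10) = foo(9)
foo(9) = bar(8)
bar(8) = foo(7)
foo(7) = bar(6)
bar(6) = foo(5)
foo(5) = bar(4)
bar(4) = foo(3)
foo(3) = bar(2)
bar(2) = foo(1)
foo(1) = bar(0)
bar(0) = 0  (base case)
Result: 0

0


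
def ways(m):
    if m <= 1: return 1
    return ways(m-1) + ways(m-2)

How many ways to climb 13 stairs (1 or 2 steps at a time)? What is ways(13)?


Building up from base cases:
ways(0) = 1
ways(1) = 1
ways(2) = ways(1) + ways(0) = 1 + 1 = 2
ways(3) = ways(2) + ways(1) = 2 + 1 = 3
ways(4) = ways(3) + ways(2) = 3 + 2 = 5
ways(5) = ways(4) + ways(3) = 5 + 3 = 8
ways(6) = ways(5) + ways(4) = 8 + 5 = 13
ways(7) = ways(6) + ways(5) = 13 + 8 = 21
ways(8) = ways(7) + ways(6) = 21 + 13 = 34
ways(9) = ways(8) + ways(7) = 34 + 21 = 55
ways(10) = ways(9) + ways(8) = 55 + 34 = 89
ways(11) = ways(10) + ways(9) = 89 + 55 = 144
ways(12) = ways(11) + ways(10) = 144 + 89 = 233
ways(13) = ways(12) + ways(11) = 233 + 144 = 377

377


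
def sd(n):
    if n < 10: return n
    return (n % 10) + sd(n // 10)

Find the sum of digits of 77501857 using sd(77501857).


sd(77501857) = 7 + sd(7750185)
sd(7750185) = 5 + sd(775018)
sd(775018) = 8 + sd(77501)
sd(77501) = 1 + sd(7750)
sd(7750) = 0 + sd(775)
sd(775) = 5 + sd(77)
sd(77) = 7 + sd(7)
sd(7) = 7  (base case)
Total: 7 + 5 + 8 + 1 + 0 + 5 + 7 + 7 = 40

40


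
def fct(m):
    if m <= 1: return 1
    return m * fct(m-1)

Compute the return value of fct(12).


fct(12)
= 12 * fct(11)
= 12 * 11 * fct(10)
= 12 * 11 * 10 * fct(9)
= 12 * 11 * 10 * 9 * fct(8)
= 12 * 11 * 10 * 9 * 8 * fct(7)
= 12 * 11 * 10 * 9 * 8 * 7 * fct(6)
= 12 * 11 * 10 * 9 * 8 * 7 * 6 * fct(5)
= 12 * 11 * 10 * 9 * 8 * 7 * 6 * 5 * fct(4)
= 12 * 11 * 10 * 9 * 8 * 7 * 6 * 5 * 4 * fct(3)
= 12 * 11 * 10 * 9 * 8 * 7 * 6 * 5 * 4 * 3 * fct(2)
= 12 * 11 * 10 * 9 * 8 * 7 * 6 * 5 * 4 * 3 * 2 * fct(1)
= 12 * 11 * 10 * 9 * 8 * 7 * 6 * 5 * 4 * 3 * 2 * 1
= 479001600

479001600


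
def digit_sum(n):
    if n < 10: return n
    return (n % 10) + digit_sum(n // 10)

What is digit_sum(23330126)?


digit_sum(23330126) = 6 + digit_sum(2333012)
digit_sum(2333012) = 2 + digit_sum(233301)
digit_sum(233301) = 1 + digit_sum(23330)
digit_sum(23330) = 0 + digit_sum(2333)
digit_sum(2333) = 3 + digit_sum(233)
digit_sum(233) = 3 + digit_sum(23)
digit_sum(23) = 3 + digit_sum(2)
digit_sum(2) = 2  (base case)
Total: 6 + 2 + 1 + 0 + 3 + 3 + 3 + 2 = 20

20


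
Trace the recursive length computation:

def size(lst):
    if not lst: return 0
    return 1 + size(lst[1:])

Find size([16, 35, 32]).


size([16, 35, 32]) = 1 + size([35, 32])
size([35, 32]) = 1 + size([32])
size([32]) = 1 + size([])
size([]) = 0  (base case)
Unwinding: 1 + 1 + 1 + 0 = 3

3


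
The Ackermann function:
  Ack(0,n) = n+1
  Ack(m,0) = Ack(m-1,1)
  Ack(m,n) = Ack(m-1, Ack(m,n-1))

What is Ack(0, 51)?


Ack(0, 51) = 52
Result: Ack(0, 51) = 52

52


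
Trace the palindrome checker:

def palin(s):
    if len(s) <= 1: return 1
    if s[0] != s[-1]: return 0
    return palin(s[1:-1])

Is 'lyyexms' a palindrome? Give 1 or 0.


palin('lyyexms'): s[0]='l' != s[-1]='s' -> return 0
Result: 0 (not a palindrome)

0


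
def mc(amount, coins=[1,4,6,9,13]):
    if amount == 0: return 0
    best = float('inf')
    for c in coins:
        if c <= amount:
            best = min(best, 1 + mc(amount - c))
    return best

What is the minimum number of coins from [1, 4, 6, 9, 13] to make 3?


Building up with DP:
mc(0) = 0
mc(1) = min(1+mc(0)=1+0=1) = 1
mc(2) = min(1+mc(1)=1+1=2) = 2
mc(3) = min(1+mc(2)=1+2=3) = 3

3


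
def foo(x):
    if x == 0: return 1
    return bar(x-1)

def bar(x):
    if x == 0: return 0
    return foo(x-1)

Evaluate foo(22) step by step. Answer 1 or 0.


foo(22) = bar(21)
bar(21) = foo(20)
foo(20) = bar(19)
bar(19) = foo(18)
foo(18) = bar(17)
bar(17) = foo(16)
foo(16) = bar(15)
bar(15) = foo(14)
foo(14) = bar(13)
bar(13) = foo(12)
foo(12) = bar(11)
bar(11) = foo(10)
foo(10) = bar(9)
bar(9) = foo(8)
foo(8) = bar(7)
bar(7) = foo(6)
foo(6) = bar(5)
bar(5) = foo(4)
foo(4) = bar(3)
bar(3) = foo(2)
foo(2) = bar(1)
bar(1) = foo(0)
foo(0) = 1  (base case)
Result: 1

1


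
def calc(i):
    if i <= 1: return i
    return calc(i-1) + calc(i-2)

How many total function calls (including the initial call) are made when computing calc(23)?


Let C(n) = total calls for calc(n)
C(0) = 1, C(1) = 1
C(2) = 1 + C(1) + C(0) = 1 + 1 + 1 = 3
C(3) = 1 + C(2) + C(1) = 1 + 3 + 1 = 5
C(4) = 1 + C(3) + C(2) = 1 + 5 + 3 = 9
C(5) = 1 + C(4) + C(3) = 1 + 9 + 5 = 15
C(6) = 1 + C(5) + C(4) = 1 + 15 + 9 = 25
C(7) = 1 + C(6) + C(5) = 1 + 25 + 15 = 41
C(8) = 1 + C(7) + C(6) = 1 + 41 + 25 = 67
C(9) = 1 + C(8) + C(7) = 1 + 67 + 41 = 109
C(10) = 1 + C(9) + C(8) = 1 + 109 + 67 = 177
C(11) = 1 + C(10) + C(9) = 1 + 177 + 109 = 287
C(12) = 1 + C(11) + C(10) = 1 + 287 + 177 = 465
C(13) = 1 + C(12) + C(11) = 1 + 465 + 287 = 753
C(14) = 1 + C(13) + C(12) = 1 + 753 + 465 = 1219
C(15) = 1 + C(14) + C(13) = 1 + 1219 + 753 = 1973
C(16) = 1 + C(15) + C(14) = 1 + 1973 + 1219 = 3193
C(17) = 1 + C(16) + C(15) = 1 + 3193 + 1973 = 5167
C(18) = 1 + C(17) + C(16) = 1 + 5167 + 3193 = 8361
C(19) = 1 + C(18) + C(17) = 1 + 8361 + 5167 = 13529
C(20) = 1 + C(19) + C(18) = 1 + 13529 + 8361 = 21891
C(21) = 1 + C(20) + C(19) = 1 + 21891 + 13529 = 35421
C(22) = 1 + C(21) + C(20) = 1 + 35421 + 21891 = 57313
C(23) = 1 + C(22) + C(21) = 1 + 57313 + 35421 = 92735

92735


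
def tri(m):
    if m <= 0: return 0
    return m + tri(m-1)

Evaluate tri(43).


tri(43)
= 43 + 42 + 41 + 40 + 39 + 38 + 37 + 36 + 35 + 34 + 33 + 32 + 31 + 30 + 29 + 28 + 27 + 26 + 25 + 24 + 23 + 22 + 21 + 20 + 19 + 18 + 17 + 16 + 15 + 14 + 13 + 12 + 11 + 10 + 9 + 8 + 7 + 6 + 5 + 4 + 3 + 2 + 1 + tri(0)
= 43 + 42 + 41 + 40 + 39 + 38 + 37 + 36 + 35 + 34 + 33 + 32 + 31 + 30 + 29 + 28 + 27 + 26 + 25 + 24 + 23 + 22 + 21 + 20 + 19 + 18 + 17 + 16 + 15 + 14 + 13 + 12 + 11 + 10 + 9 + 8 + 7 + 6 + 5 + 4 + 3 + 2 + 1 + 0
= 946

946


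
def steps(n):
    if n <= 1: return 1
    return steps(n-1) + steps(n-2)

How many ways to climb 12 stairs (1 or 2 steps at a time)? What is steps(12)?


Building up from base cases:
steps(0) = 1
steps(1) = 1
steps(2) = steps(1) + steps(0) = 1 + 1 = 2
steps(3) = steps(2) + steps(1) = 2 + 1 = 3
steps(4) = steps(3) + steps(2) = 3 + 2 = 5
steps(5) = steps(4) + steps(3) = 5 + 3 = 8
steps(6) = steps(5) + steps(4) = 8 + 5 = 13
steps(7) = steps(6) + steps(5) = 13 + 8 = 21
steps(8) = steps(7) + steps(6) = 21 + 13 = 34
steps(9) = steps(8) + steps(7) = 34 + 21 = 55
steps(10) = steps(9) + steps(8) = 55 + 34 = 89
steps(11) = steps(10) + steps(9) = 89 + 55 = 144
steps(12) = steps(11) + steps(10) = 144 + 89 = 233

233


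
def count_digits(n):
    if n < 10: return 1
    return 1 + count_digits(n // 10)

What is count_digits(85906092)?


count_digits(85906092) = 1 + count_digits(8590609)
count_digits(8590609) = 1 + count_digits(859060)
count_digits(859060) = 1 + count_digits(85906)
count_digits(85906) = 1 + count_digits(8590)
count_digits(8590) = 1 + count_digits(859)
count_digits(859) = 1 + count_digits(85)
count_digits(85) = 1 + count_digits(8)
count_digits(8) = 1  (base case: 8 < 10)
Unwinding: 1 + 1 + 1 + 1 + 1 + 1 + 1 + 1 = 8

8


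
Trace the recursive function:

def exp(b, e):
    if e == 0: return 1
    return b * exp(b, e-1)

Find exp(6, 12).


exp(6, 12)
= 6 * exp(6, 11)
= 6 * 6 * exp(6, 10)
= 6 * 6 * 6 * exp(6, 9)
= 6 * 6 * 6 * 6 * exp(6, 8)
= 6 * 6 * 6 * 6 * 6 * exp(6, 7)
= 6 * 6 * 6 * 6 * 6 * 6 * exp(6, 6)
= 6 * 6 * 6 * 6 * 6 * 6 * 6 * exp(6, 5)
= 6 * 6 * 6 * 6 * 6 * 6 * 6 * 6 * exp(6, 4)
= 6 * 6 * 6 * 6 * 6 * 6 * 6 * 6 * 6 * exp(6, 3)
= 6 * 6 * 6 * 6 * 6 * 6 * 6 * 6 * 6 * 6 * exp(6, 2)
= 6 * 6 * 6 * 6 * 6 * 6 * 6 * 6 * 6 * 6 * 6 * exp(6, 1)
= 6 * 6 * 6 * 6 * 6 * 6 * 6 * 6 * 6 * 6 * 6 * 6 * exp(6, 0)
= 6 * 6 * 6 * 6 * 6 * 6 * 6 * 6 * 6 * 6 * 6 * 6 * 1
= 2176782336

2176782336


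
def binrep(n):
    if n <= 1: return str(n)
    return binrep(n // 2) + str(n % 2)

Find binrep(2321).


binrep(2321) = binrep(1160) + '1'
binrep(1160) = binrep(580) + '0'
binrep(580) = binrep(290) + '0'
binrep(290) = binrep(145) + '0'
binrep(145) = binrep(72) + '1'
binrep(72) = binrep(36) + '0'
binrep(36) = binrep(18) + '0'
binrep(18) = binrep(9) + '0'
binrep(9) = binrep(4) + '1'
binrep(4) = binrep(2) + '0'
binrep(2) = binrep(1) + '0'
binrep(1) = '1'  (base case)
Concatenating: '1' + '0' + '0' + '1' + '0' + '0' + '0' + '1' + '0' + '0' + '0' + '1' = '100100010001'

100100010001


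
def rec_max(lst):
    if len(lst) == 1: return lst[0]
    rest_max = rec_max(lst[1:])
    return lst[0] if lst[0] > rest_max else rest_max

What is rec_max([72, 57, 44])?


rec_max([72, 57, 44]): compare 72 with rec_max([57, 44])
rec_max([57, 44]): compare 57 with rec_max([44])
rec_max([44]) = 44  (base case)
Compare 57 with 44 -> 57
Compare 72 with 57 -> 72

72


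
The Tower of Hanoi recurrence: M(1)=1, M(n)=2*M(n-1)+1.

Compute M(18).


M(18) = 2 * M(17) + 1
M(17) = 2 * M(16) + 1
M(16) = 2 * M(15) + 1
M(15) = 2 * M(14) + 1
M(14) = 2 * M(13) + 1
M(13) = 2 * M(12) + 1
M(12) = 2 * M(11) + 1
M(11) = 2 * M(10) + 1
M(10) = 2 * M(9) + 1
M(9) = 2 * M(8) + 1
M(8) = 2 * M(7) + 1
M(7) = 2 * M(6) + 1
M(6) = 2 * M(5) + 1
M(5) = 2 * M(4) + 1
M(4) = 2 * M(3) + 1
M(3) = 2 * M(2) + 1
M(2) = 2 * M(1) + 1
M(1) = 1  (base case)
M(2) = 2 * 1 + 1 = 3
M(3) = 2 * 3 + 1 = 7
M(4) = 2 * 7 + 1 = 15
M(5) = 2 * 15 + 1 = 31
M(6) = 2 * 31 + 1 = 63
M(7) = 2 * 63 + 1 = 127
M(8) = 2 * 127 + 1 = 255
M(9) = 2 * 255 + 1 = 511
M(10) = 2 * 511 + 1 = 1023
M(11) = 2 * 1023 + 1 = 2047
M(12) = 2 * 2047 + 1 = 4095
M(13) = 2 * 4095 + 1 = 8191
M(14) = 2 * 8191 + 1 = 16383
M(15) = 2 * 16383 + 1 = 32767
M(16) = 2 * 32767 + 1 = 65535
M(17) = 2 * 65535 + 1 = 131071
M(18) = 2 * 131071 + 1 = 262143

262143


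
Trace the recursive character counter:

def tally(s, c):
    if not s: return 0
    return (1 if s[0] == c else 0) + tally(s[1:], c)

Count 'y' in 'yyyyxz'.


s[0]='y' == 'y' -> 1
s[0]='y' == 'y' -> 1
s[0]='y' == 'y' -> 1
s[0]='y' == 'y' -> 1
s[0]='x' != 'y' -> 0
s[0]='z' != 'y' -> 0
Sum: 1 + 1 + 1 + 1 + 0 + 0 = 4

4


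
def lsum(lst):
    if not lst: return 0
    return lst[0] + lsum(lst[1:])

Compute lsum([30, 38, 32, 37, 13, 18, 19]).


lsum([30, 38, 32, 37, 13, 18, 19]) = 30 + lsum([38, 32, 37, 13, 18, 19])
lsum([38, 32, 37, 13, 18, 19]) = 38 + lsum([32, 37, 13, 18, 19])
lsum([32, 37, 13, 18, 19]) = 32 + lsum([37, 13, 18, 19])
lsum([37, 13, 18, 19]) = 37 + lsum([13, 18, 19])
lsum([13, 18, 19]) = 13 + lsum([18, 19])
lsum([18, 19]) = 18 + lsum([19])
lsum([19]) = 19 + lsum([])
lsum([]) = 0  (base case)
Total: 30 + 38 + 32 + 37 + 13 + 18 + 19 + 0 = 187

187


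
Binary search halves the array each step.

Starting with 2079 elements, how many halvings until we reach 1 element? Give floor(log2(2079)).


2079 / 2 = 1039
1039 / 2 = 519
519 / 2 = 259
259 / 2 = 129
129 / 2 = 64
64 / 2 = 32
32 / 2 = 16
16 / 2 = 8
8 / 2 = 4
4 / 2 = 2
2 / 2 = 1
Reached 1 after 11 halvings

11


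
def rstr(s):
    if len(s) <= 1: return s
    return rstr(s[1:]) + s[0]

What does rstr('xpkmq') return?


rstr('xpkmq') = rstr('pkmq') + 'x'
rstr('pkmq') = rstr('kmq') + 'p'
rstr('kmq') = rstr('mq') + 'k'
rstr('mq') = rstr('q') + 'm'
rstr('q') = 'q'  (base case)
Concatenating: 'q' + 'm' + 'k' + 'p' + 'x' = 'qmkpx'

qmkpx


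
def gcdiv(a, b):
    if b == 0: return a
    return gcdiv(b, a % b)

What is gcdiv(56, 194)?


gcdiv(56, 194) = gcdiv(194, 56)
gcdiv(194, 56) = gcdiv(56, 26)
gcdiv(56, 26) = gcdiv(26, 4)
gcdiv(26, 4) = gcdiv(4, 2)
gcdiv(4, 2) = gcdiv(2, 0)
gcdiv(2, 0) = 2  (base case)

2


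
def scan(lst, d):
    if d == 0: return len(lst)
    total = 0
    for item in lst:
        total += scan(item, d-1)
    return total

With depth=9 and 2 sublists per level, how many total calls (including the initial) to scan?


At depth 0 (root): 1 call
At depth 1: each of 1 parents calls scan on 2 children = 2 calls
At depth 2: each of 2 parents calls scan on 2 children = 4 calls
At depth 3: each of 4 parents calls scan on 2 children = 8 calls
At depth 4: each of 8 parents calls scan on 2 children = 16 calls
At depth 5: each of 16 parents calls scan on 2 children = 32 calls
At depth 6: each of 32 parents calls scan on 2 children = 64 calls
At depth 7: each of 64 parents calls scan on 2 children = 128 calls
At depth 8: each of 128 parents calls scan on 2 children = 256 calls
At depth 9: each of 256 parents calls scan on 2 children = 512 calls
Total: 1 + 2 + 4 + 8 + 16 + 32 + 64 + 128 + 256 + 512 = 1023

1023


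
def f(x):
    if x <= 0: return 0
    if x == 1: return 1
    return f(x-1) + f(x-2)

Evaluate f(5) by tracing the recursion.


Computing f(5) bottom-up:
f(0) = 0
f(1) = 1
f(2) = f(1) + f(0) = 1 + 0 = 1
f(3) = f(2) + f(1) = 1 + 1 = 2
f(4) = f(3) + f(2) = 2 + 1 = 3
f(5) = f(4) + f(3) = 3 + 2 = 5

5


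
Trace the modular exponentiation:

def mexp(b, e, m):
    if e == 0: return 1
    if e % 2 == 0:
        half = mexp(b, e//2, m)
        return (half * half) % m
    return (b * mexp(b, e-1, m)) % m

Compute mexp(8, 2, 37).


mexp(8, 2, 37): e is even, compute mexp(8, 1, 37)
  mexp(8, 1, 37): e is odd, compute mexp(8, 0, 37)
    mexp(8, 0, 37) = 1
  (8 * 1) % 37 = 8
half=8, (8*8) % 37 = 27

27


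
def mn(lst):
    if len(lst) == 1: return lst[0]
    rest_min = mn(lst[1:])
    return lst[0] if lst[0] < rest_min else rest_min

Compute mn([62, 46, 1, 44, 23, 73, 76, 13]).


mn([62, 46, 1, 44, 23, 73, 76, 13]): compare 62 with mn([46, 1, 44, 23, 73, 76, 13])
mn([46, 1, 44, 23, 73, 76, 13]): compare 46 with mn([1, 44, 23, 73, 76, 13])
mn([1, 44, 23, 73, 76, 13]): compare 1 with mn([44, 23, 73, 76, 13])
mn([44, 23, 73, 76, 13]): compare 44 with mn([23, 73, 76, 13])
mn([23, 73, 76, 13]): compare 23 with mn([73, 76, 13])
mn([73, 76, 13]): compare 73 with mn([76, 13])
mn([76, 13]): compare 76 with mn([13])
mn([13]) = 13  (base case)
Compare 76 with 13 -> 13
Compare 73 with 13 -> 13
Compare 23 with 13 -> 13
Compare 44 with 13 -> 13
Compare 1 with 13 -> 1
Compare 46 with 1 -> 1
Compare 62 with 1 -> 1

1


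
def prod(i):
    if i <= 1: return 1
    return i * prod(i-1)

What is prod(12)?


prod(12)
= 12 * prod(11)
= 12 * 11 * prod(10)
= 12 * 11 * 10 * prod(9)
= 12 * 11 * 10 * 9 * prod(8)
= 12 * 11 * 10 * 9 * 8 * prod(7)
= 12 * 11 * 10 * 9 * 8 * 7 * prod(6)
= 12 * 11 * 10 * 9 * 8 * 7 * 6 * prod(5)
= 12 * 11 * 10 * 9 * 8 * 7 * 6 * 5 * prod(4)
= 12 * 11 * 10 * 9 * 8 * 7 * 6 * 5 * 4 * prod(3)
= 12 * 11 * 10 * 9 * 8 * 7 * 6 * 5 * 4 * 3 * prod(2)
= 12 * 11 * 10 * 9 * 8 * 7 * 6 * 5 * 4 * 3 * 2 * prod(1)
= 12 * 11 * 10 * 9 * 8 * 7 * 6 * 5 * 4 * 3 * 2 * 1
= 479001600

479001600


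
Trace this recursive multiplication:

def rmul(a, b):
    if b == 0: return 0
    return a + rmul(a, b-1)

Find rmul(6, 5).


rmul(6, 5) = 6 + rmul(6, 4)
rmul(6, 4) = 6 + rmul(6, 3)
rmul(6, 3) = 6 + rmul(6, 2)
rmul(6, 2) = 6 + rmul(6, 1)
rmul(6, 1) = 6 + rmul(6, 0)
rmul(6, 0) = 0  (base case)
Total: 6 + 6 + 6 + 6 + 6 + 0 = 30

30


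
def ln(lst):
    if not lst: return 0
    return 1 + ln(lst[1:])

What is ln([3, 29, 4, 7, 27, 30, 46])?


ln([3, 29, 4, 7, 27, 30, 46]) = 1 + ln([29, 4, 7, 27, 30, 46])
ln([29, 4, 7, 27, 30, 46]) = 1 + ln([4, 7, 27, 30, 46])
ln([4, 7, 27, 30, 46]) = 1 + ln([7, 27, 30, 46])
ln([7, 27, 30, 46]) = 1 + ln([27, 30, 46])
ln([27, 30, 46]) = 1 + ln([30, 46])
ln([30, 46]) = 1 + ln([46])
ln([46]) = 1 + ln([])
ln([]) = 0  (base case)
Unwinding: 1 + 1 + 1 + 1 + 1 + 1 + 1 + 0 = 7

7


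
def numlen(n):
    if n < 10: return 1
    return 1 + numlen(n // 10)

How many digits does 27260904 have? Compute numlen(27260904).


numlen(27260904) = 1 + numlen(2726090)
numlen(2726090) = 1 + numlen(272609)
numlen(272609) = 1 + numlen(27260)
numlen(27260) = 1 + numlen(2726)
numlen(2726) = 1 + numlen(272)
numlen(272) = 1 + numlen(27)
numlen(27) = 1 + numlen(2)
numlen(2) = 1  (base case: 2 < 10)
Unwinding: 1 + 1 + 1 + 1 + 1 + 1 + 1 + 1 = 8

8


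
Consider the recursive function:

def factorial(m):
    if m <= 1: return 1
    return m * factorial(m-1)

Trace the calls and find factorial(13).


factorial(13)
= 13 * factorial(12)
= 13 * 12 * factorial(11)
= 13 * 12 * 11 * factorial(10)
= 13 * 12 * 11 * 10 * factorial(9)
= 13 * 12 * 11 * 10 * 9 * factorial(8)
= 13 * 12 * 11 * 10 * 9 * 8 * factorial(7)
= 13 * 12 * 11 * 10 * 9 * 8 * 7 * factorial(6)
= 13 * 12 * 11 * 10 * 9 * 8 * 7 * 6 * factorial(5)
= 13 * 12 * 11 * 10 * 9 * 8 * 7 * 6 * 5 * factorial(4)
= 13 * 12 * 11 * 10 * 9 * 8 * 7 * 6 * 5 * 4 * factorial(3)
= 13 * 12 * 11 * 10 * 9 * 8 * 7 * 6 * 5 * 4 * 3 * factorial(2)
= 13 * 12 * 11 * 10 * 9 * 8 * 7 * 6 * 5 * 4 * 3 * 2 * factorial(1)
= 13 * 12 * 11 * 10 * 9 * 8 * 7 * 6 * 5 * 4 * 3 * 2 * 1
= 6227020800

6227020800


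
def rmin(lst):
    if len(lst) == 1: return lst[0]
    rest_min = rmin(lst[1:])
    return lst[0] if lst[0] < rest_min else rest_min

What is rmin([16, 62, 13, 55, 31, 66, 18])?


rmin([16, 62, 13, 55, 31, 66, 18]): compare 16 with rmin([62, 13, 55, 31, 66, 18])
rmin([62, 13, 55, 31, 66, 18]): compare 62 with rmin([13, 55, 31, 66, 18])
rmin([13, 55, 31, 66, 18]): compare 13 with rmin([55, 31, 66, 18])
rmin([55, 31, 66, 18]): compare 55 with rmin([31, 66, 18])
rmin([31, 66, 18]): compare 31 with rmin([66, 18])
rmin([66, 18]): compare 66 with rmin([18])
rmin([18]) = 18  (base case)
Compare 66 with 18 -> 18
Compare 31 with 18 -> 18
Compare 55 with 18 -> 18
Compare 13 with 18 -> 13
Compare 62 with 13 -> 13
Compare 16 with 13 -> 13

13


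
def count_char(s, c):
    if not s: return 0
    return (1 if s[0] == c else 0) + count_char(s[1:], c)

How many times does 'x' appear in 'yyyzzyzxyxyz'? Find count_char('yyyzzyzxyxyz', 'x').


s[0]='y' != 'x' -> 0
s[0]='y' != 'x' -> 0
s[0]='y' != 'x' -> 0
s[0]='z' != 'x' -> 0
s[0]='z' != 'x' -> 0
s[0]='y' != 'x' -> 0
s[0]='z' != 'x' -> 0
s[0]='x' == 'x' -> 1
s[0]='y' != 'x' -> 0
s[0]='x' == 'x' -> 1
s[0]='y' != 'x' -> 0
s[0]='z' != 'x' -> 0
Sum: 0 + 0 + 0 + 0 + 0 + 0 + 0 + 1 + 0 + 1 + 0 + 0 = 2

2


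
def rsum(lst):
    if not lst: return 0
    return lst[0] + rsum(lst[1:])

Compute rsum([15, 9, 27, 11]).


rsum([15, 9, 27, 11]) = 15 + rsum([9, 27, 11])
rsum([9, 27, 11]) = 9 + rsum([27, 11])
rsum([27, 11]) = 27 + rsum([11])
rsum([11]) = 11 + rsum([])
rsum([]) = 0  (base case)
Total: 15 + 9 + 27 + 11 + 0 = 62

62


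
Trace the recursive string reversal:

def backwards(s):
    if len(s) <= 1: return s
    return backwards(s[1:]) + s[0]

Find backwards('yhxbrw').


backwards('yhxbrw') = backwards('hxbrw') + 'y'
backwards('hxbrw') = backwards('xbrw') + 'h'
backwards('xbrw') = backwards('brw') + 'x'
backwards('brw') = backwards('rw') + 'b'
backwards('rw') = backwards('w') + 'r'
backwards('w') = 'w'  (base case)
Concatenating: 'w' + 'r' + 'b' + 'x' + 'h' + 'y' = 'wrbxhy'

wrbxhy


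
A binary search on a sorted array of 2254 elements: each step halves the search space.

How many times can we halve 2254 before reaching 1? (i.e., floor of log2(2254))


2254 / 2 = 1127
1127 / 2 = 563
563 / 2 = 281
281 / 2 = 140
140 / 2 = 70
70 / 2 = 35
35 / 2 = 17
17 / 2 = 8
8 / 2 = 4
4 / 2 = 2
2 / 2 = 1
Reached 1 after 11 halvings

11


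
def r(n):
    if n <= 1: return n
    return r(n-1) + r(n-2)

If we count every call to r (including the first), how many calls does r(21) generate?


Let C(n) = total calls for r(n)
C(0) = 1, C(1) = 1
C(2) = 1 + C(1) + C(0) = 1 + 1 + 1 = 3
C(3) = 1 + C(2) + C(1) = 1 + 3 + 1 = 5
C(4) = 1 + C(3) + C(2) = 1 + 5 + 3 = 9
C(5) = 1 + C(4) + C(3) = 1 + 9 + 5 = 15
C(6) = 1 + C(5) + C(4) = 1 + 15 + 9 = 25
C(7) = 1 + C(6) + C(5) = 1 + 25 + 15 = 41
C(8) = 1 + C(7) + C(6) = 1 + 41 + 25 = 67
C(9) = 1 + C(8) + C(7) = 1 + 67 + 41 = 109
C(10) = 1 + C(9) + C(8) = 1 + 109 + 67 = 177
C(11) = 1 + C(10) + C(9) = 1 + 177 + 109 = 287
C(12) = 1 + C(11) + C(10) = 1 + 287 + 177 = 465
C(13) = 1 + C(12) + C(11) = 1 + 465 + 287 = 753
C(14) = 1 + C(13) + C(12) = 1 + 753 + 465 = 1219
C(15) = 1 + C(14) + C(13) = 1 + 1219 + 753 = 1973
C(16) = 1 + C(15) + C(14) = 1 + 1973 + 1219 = 3193
C(17) = 1 + C(16) + C(15) = 1 + 3193 + 1973 = 5167
C(18) = 1 + C(17) + C(16) = 1 + 5167 + 3193 = 8361
C(19) = 1 + C(18) + C(17) = 1 + 8361 + 5167 = 13529
C(20) = 1 + C(19) + C(18) = 1 + 13529 + 8361 = 21891
C(21) = 1 + C(20) + C(19) = 1 + 21891 + 13529 = 35421

35421


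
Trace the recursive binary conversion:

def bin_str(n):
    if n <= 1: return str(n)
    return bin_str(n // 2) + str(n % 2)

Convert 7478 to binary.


bin_str(7478) = bin_str(3739) + '0'
bin_str(3739) = bin_str(1869) + '1'
bin_str(1869) = bin_str(934) + '1'
bin_str(934) = bin_str(467) + '0'
bin_str(467) = bin_str(233) + '1'
bin_str(233) = bin_str(116) + '1'
bin_str(116) = bin_str(58) + '0'
bin_str(58) = bin_str(29) + '0'
bin_str(29) = bin_str(14) + '1'
bin_str(14) = bin_str(7) + '0'
bin_str(7) = bin_str(3) + '1'
bin_str(3) = bin_str(1) + '1'
bin_str(1) = '1'  (base case)
Concatenating: '1' + '1' + '1' + '0' + '1' + '0' + '0' + '1' + '1' + '0' + '1' + '1' + '0' = '1110100110110'

1110100110110


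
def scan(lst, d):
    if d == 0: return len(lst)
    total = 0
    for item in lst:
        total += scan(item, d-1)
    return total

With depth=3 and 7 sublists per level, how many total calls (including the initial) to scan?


At depth 0 (root): 1 call
At depth 1: each of 1 parents calls scan on 7 children = 7 calls
At depth 2: each of 7 parents calls scan on 7 children = 49 calls
At depth 3: each of 49 parents calls scan on 7 children = 343 calls
Total: 1 + 7 + 49 + 343 = 400

400


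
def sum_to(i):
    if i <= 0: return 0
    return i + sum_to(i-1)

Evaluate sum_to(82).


sum_to(82)
= 82 + 81 + 80 + 79 + 78 + 77 + 76 + 75 + 74 + 73 + 72 + 71 + 70 + 69 + 68 + 67 + 66 + 65 + 64 + 63 + 62 + 61 + 60 + 59 + 58 + 57 + 56 + 55 + 54 + 53 + 52 + 51 + 50 + 49 + 48 + 47 + 46 + 45 + 44 + 43 + 42 + 41 + 40 + 39 + 38 + 37 + 36 + 35 + 34 + 33 + 32 + 31 + 30 + 29 + 28 + 27 + 26 + 25 + 24 + 23 + 22 + 21 + 20 + 19 + 18 + 17 + 16 + 15 + 14 + 13 + 12 + 11 + 10 + 9 + 8 + 7 + 6 + 5 + 4 + 3 + 2 + 1 + sum_to(0)
= 82 + 81 + 80 + 79 + 78 + 77 + 76 + 75 + 74 + 73 + 72 + 71 + 70 + 69 + 68 + 67 + 66 + 65 + 64 + 63 + 62 + 61 + 60 + 59 + 58 + 57 + 56 + 55 + 54 + 53 + 52 + 51 + 50 + 49 + 48 + 47 + 46 + 45 + 44 + 43 + 42 + 41 + 40 + 39 + 38 + 37 + 36 + 35 + 34 + 33 + 32 + 31 + 30 + 29 + 28 + 27 + 26 + 25 + 24 + 23 + 22 + 21 + 20 + 19 + 18 + 17 + 16 + 15 + 14 + 13 + 12 + 11 + 10 + 9 + 8 + 7 + 6 + 5 + 4 + 3 + 2 + 1 + 0
= 3403

3403


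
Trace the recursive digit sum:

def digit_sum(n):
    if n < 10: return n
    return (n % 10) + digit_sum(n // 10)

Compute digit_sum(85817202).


digit_sum(85817202) = 2 + digit_sum(8581720)
digit_sum(8581720) = 0 + digit_sum(858172)
digit_sum(858172) = 2 + digit_sum(85817)
digit_sum(85817) = 7 + digit_sum(8581)
digit_sum(8581) = 1 + digit_sum(858)
digit_sum(858) = 8 + digit_sum(85)
digit_sum(85) = 5 + digit_sum(8)
digit_sum(8) = 8  (base case)
Total: 2 + 0 + 2 + 7 + 1 + 8 + 5 + 8 = 33

33


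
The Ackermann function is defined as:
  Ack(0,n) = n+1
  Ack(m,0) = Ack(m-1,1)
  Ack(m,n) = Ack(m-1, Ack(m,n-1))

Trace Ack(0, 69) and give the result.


Ack(0, 69) = 70
Result: Ack(0, 69) = 70

70


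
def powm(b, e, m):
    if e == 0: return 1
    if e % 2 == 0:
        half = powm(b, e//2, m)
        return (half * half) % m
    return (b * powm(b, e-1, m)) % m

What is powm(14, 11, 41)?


powm(14, 11, 41): e is odd, compute powm(14, 10, 41)
  powm(14, 10, 41): e is even, compute powm(14, 5, 41)
    powm(14, 5, 41): e is odd, compute powm(14, 4, 41)
      powm(14, 4, 41): e is even, compute powm(14, 2, 41)
        powm(14, 2, 41): e is even, compute powm(14, 1, 41)
          powm(14, 1, 41): e is odd, compute powm(14, 0, 41)
          powm(14, 0, 41) = 1
          (14 * 1) % 41 = 14
        half=14, (14*14) % 41 = 32
      half=32, (32*32) % 41 = 40
    (14 * 40) % 41 = 27
  half=27, (27*27) % 41 = 32
(14 * 32) % 41 = 38

38


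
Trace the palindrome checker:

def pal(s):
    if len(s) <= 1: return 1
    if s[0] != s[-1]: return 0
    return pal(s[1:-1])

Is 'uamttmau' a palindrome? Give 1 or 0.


pal('uamttmau'): s[0]='u' == s[-1]='u' -> check pal('amttma')
pal('amttma'): s[0]='a' == s[-1]='a' -> check pal('mttm')
pal('mttm'): s[0]='m' == s[-1]='m' -> check pal('tt')
pal('tt'): s[0]='t' == s[-1]='t' -> check pal('')
pal(''): len <= 1 -> return 1  (base case)
Result: 1 (palindrome)

1


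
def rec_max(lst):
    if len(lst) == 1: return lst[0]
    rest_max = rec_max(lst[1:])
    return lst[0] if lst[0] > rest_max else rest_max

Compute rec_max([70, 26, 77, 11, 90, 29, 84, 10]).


rec_max([70, 26, 77, 11, 90, 29, 84, 10]): compare 70 with rec_max([26, 77, 11, 90, 29, 84, 10])
rec_max([26, 77, 11, 90, 29, 84, 10]): compare 26 with rec_max([77, 11, 90, 29, 84, 10])
rec_max([77, 11, 90, 29, 84, 10]): compare 77 with rec_max([11, 90, 29, 84, 10])
rec_max([11, 90, 29, 84, 10]): compare 11 with rec_max([90, 29, 84, 10])
rec_max([90, 29, 84, 10]): compare 90 with rec_max([29, 84, 10])
rec_max([29, 84, 10]): compare 29 with rec_max([84, 10])
rec_max([84, 10]): compare 84 with rec_max([10])
rec_max([10]) = 10  (base case)
Compare 84 with 10 -> 84
Compare 29 with 84 -> 84
Compare 90 with 84 -> 90
Compare 11 with 90 -> 90
Compare 77 with 90 -> 90
Compare 26 with 90 -> 90
Compare 70 with 90 -> 90

90


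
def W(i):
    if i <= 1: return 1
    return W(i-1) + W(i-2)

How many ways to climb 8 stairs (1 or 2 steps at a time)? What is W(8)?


Building up from base cases:
W(0) = 1
W(1) = 1
W(2) = W(1) + W(0) = 1 + 1 = 2
W(3) = W(2) + W(1) = 2 + 1 = 3
W(4) = W(3) + W(2) = 3 + 2 = 5
W(5) = W(4) + W(3) = 5 + 3 = 8
W(6) = W(5) + W(4) = 8 + 5 = 13
W(7) = W(6) + W(5) = 13 + 8 = 21
W(8) = W(7) + W(6) = 21 + 13 = 34

34


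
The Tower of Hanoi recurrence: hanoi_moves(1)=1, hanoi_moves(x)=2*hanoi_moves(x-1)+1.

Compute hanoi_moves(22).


hanoi_moves(22) = 2 * hanoi_moves(21) + 1
hanoi_moves(21) = 2 * hanoi_moves(20) + 1
hanoi_moves(20) = 2 * hanoi_moves(19) + 1
hanoi_moves(19) = 2 * hanoi_moves(18) + 1
hanoi_moves(18) = 2 * hanoi_moves(17) + 1
hanoi_moves(17) = 2 * hanoi_moves(16) + 1
hanoi_moves(16) = 2 * hanoi_moves(15) + 1
hanoi_moves(15) = 2 * hanoi_moves(14) + 1
hanoi_moves(14) = 2 * hanoi_moves(13) + 1
hanoi_moves(13) = 2 * hanoi_moves(12) + 1
hanoi_moves(12) = 2 * hanoi_moves(11) + 1
hanoi_moves(11) = 2 * hanoi_moves(10) + 1
hanoi_moves(10) = 2 * hanoi_moves(9) + 1
hanoi_moves(9) = 2 * hanoi_moves(8) + 1
hanoi_moves(8) = 2 * hanoi_moves(7) + 1
hanoi_moves(7) = 2 * hanoi_moves(6) + 1
hanoi_moves(6) = 2 * hanoi_moves(5) + 1
hanoi_moves(5) = 2 * hanoi_moves(4) + 1
hanoi_moves(4) = 2 * hanoi_moves(3) + 1
hanoi_moves(3) = 2 * hanoi_moves(2) + 1
hanoi_moves(2) = 2 * hanoi_moves(1) + 1
hanoi_moves(1) = 1  (base case)
hanoi_moves(2) = 2 * 1 + 1 = 3
hanoi_moves(3) = 2 * 3 + 1 = 7
hanoi_moves(4) = 2 * 7 + 1 = 15
hanoi_moves(5) = 2 * 15 + 1 = 31
hanoi_moves(6) = 2 * 31 + 1 = 63
hanoi_moves(7) = 2 * 63 + 1 = 127
hanoi_moves(8) = 2 * 127 + 1 = 255
hanoi_moves(9) = 2 * 255 + 1 = 511
hanoi_moves(10) = 2 * 511 + 1 = 1023
hanoi_moves(11) = 2 * 1023 + 1 = 2047
hanoi_moves(12) = 2 * 2047 + 1 = 4095
hanoi_moves(13) = 2 * 4095 + 1 = 8191
hanoi_moves(14) = 2 * 8191 + 1 = 16383
hanoi_moves(15) = 2 * 16383 + 1 = 32767
hanoi_moves(16) = 2 * 32767 + 1 = 65535
hanoi_moves(17) = 2 * 65535 + 1 = 131071
hanoi_moves(18) = 2 * 131071 + 1 = 262143
hanoi_moves(19) = 2 * 262143 + 1 = 524287
hanoi_moves(20) = 2 * 524287 + 1 = 1048575
hanoi_moves(21) = 2 * 1048575 + 1 = 2097151
hanoi_moves(22) = 2 * 2097151 + 1 = 4194303

4194303


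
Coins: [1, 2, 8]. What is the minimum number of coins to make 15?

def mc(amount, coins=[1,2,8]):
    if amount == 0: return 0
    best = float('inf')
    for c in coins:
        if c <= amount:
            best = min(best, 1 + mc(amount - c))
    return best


Building up with DP:
mc(0) = 0
mc(1) = min(1+mc(0)=1+0=1) = 1
mc(2) = min(1+mc(1)=1+1=2, 1+mc(0)=1+0=1) = 1
mc(3) = min(1+mc(2)=1+1=2, 1+mc(1)=1+1=2) = 2
mc(4) = min(1+mc(3)=1+2=3, 1+mc(2)=1+1=2) = 2
mc(5) = min(1+mc(4)=1+2=3, 1+mc(3)=1+2=3) = 3
mc(6) = min(1+mc(5)=1+3=4, 1+mc(4)=1+2=3) = 3
mc(7) = min(1+mc(6)=1+3=4, 1+mc(5)=1+3=4) = 4
mc(8) = min(1+mc(7)=1+4=5, 1+mc(6)=1+3=4, 1+mc(0)=1+0=1) = 1
mc(9) = min(1+mc(8)=1+1=2, 1+mc(7)=1+4=5, 1+mc(1)=1+1=2) = 2
mc(10) = min(1+mc(9)=1+2=3, 1+mc(8)=1+1=2, 1+mc(2)=1+1=2) = 2
mc(11) = min(1+mc(10)=1+2=3, 1+mc(9)=1+2=3, 1+mc(3)=1+2=3) = 3
mc(12) = min(1+mc(11)=1+3=4, 1+mc(10)=1+2=3, 1+mc(4)=1+2=3) = 3
mc(13) = min(1+mc(12)=1+3=4, 1+mc(11)=1+3=4, 1+mc(5)=1+3=4) = 4
mc(14) = min(1+mc(13)=1+4=5, 1+mc(12)=1+3=4, 1+mc(6)=1+3=4) = 4
mc(15) = min(1+mc(14)=1+4=5, 1+mc(13)=1+4=5, 1+mc(7)=1+4=5) = 5

5


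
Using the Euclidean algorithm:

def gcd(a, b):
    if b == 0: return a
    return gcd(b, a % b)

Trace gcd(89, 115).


gcd(89, 115) = gcd(115, 89)
gcd(115, 89) = gcd(89, 26)
gcd(89, 26) = gcd(26, 11)
gcd(26, 11) = gcd(11, 4)
gcd(11, 4) = gcd(4, 3)
gcd(4, 3) = gcd(3, 1)
gcd(3, 1) = gcd(1, 0)
gcd(1, 0) = 1  (base case)

1


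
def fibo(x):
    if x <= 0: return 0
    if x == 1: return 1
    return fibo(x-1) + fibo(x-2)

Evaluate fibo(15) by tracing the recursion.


Computing fibo(15) bottom-up:
fibo(0) = 0
fibo(1) = 1
fibo(2) = fibo(1) + fibo(0) = 1 + 0 = 1
fibo(3) = fibo(2) + fibo(1) = 1 + 1 = 2
fibo(4) = fibo(3) + fibo(2) = 2 + 1 = 3
fibo(5) = fibo(4) + fibo(3) = 3 + 2 = 5
fibo(6) = fibo(5) + fibo(4) = 5 + 3 = 8
fibo(7) = fibo(6) + fibo(5) = 8 + 5 = 13
fibo(8) = fibo(7) + fibo(6) = 13 + 8 = 21
fibo(9) = fibo(8) + fibo(7) = 21 + 13 = 34
fibo(10) = fibo(9) + fibo(8) = 34 + 21 = 55
fibo(11) = fibo(10) + fibo(9) = 55 + 34 = 89
fibo(12) = fibo(11) + fibo(10) = 89 + 55 = 144
fibo(13) = fibo(12) + fibo(11) = 144 + 89 = 233
fibo(14) = fibo(13) + fibo(12) = 233 + 144 = 377
fibo(15) = fibo(14) + fibo(13) = 377 + 233 = 610

610


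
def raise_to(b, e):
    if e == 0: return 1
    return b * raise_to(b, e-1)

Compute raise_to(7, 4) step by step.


raise_to(7, 4)
= 7 * raise_to(7, 3)
= 7 * 7 * raise_to(7, 2)
= 7 * 7 * 7 * raise_to(7, 1)
= 7 * 7 * 7 * 7 * raise_to(7, 0)
= 7 * 7 * 7 * 7 * 1
= 2401

2401


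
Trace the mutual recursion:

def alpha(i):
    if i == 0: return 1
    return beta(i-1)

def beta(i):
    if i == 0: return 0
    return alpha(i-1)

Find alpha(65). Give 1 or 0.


alpha(65) = beta(64)
beta(64) = alpha(63)
alpha(63) = beta(62)
beta(62) = alpha(61)
alpha(61) = beta(60)
beta(60) = alpha(59)
alpha(59) = beta(58)
beta(58) = alpha(57)
alpha(57) = beta(56)
beta(56) = alpha(55)
alpha(55) = beta(54)
beta(54) = alpha(53)
alpha(53) = beta(52)
beta(52) = alpha(51)
alpha(51) = beta(50)
beta(50) = alpha(49)
alpha(49) = beta(48)
beta(48) = alpha(47)
alpha(47) = beta(46)
beta(46) = alpha(45)
alpha(45) = beta(44)
beta(44) = alpha(43)
alpha(43) = beta(42)
beta(42) = alpha(41)
alpha(41) = beta(40)
beta(40) = alpha(39)
alpha(39) = beta(38)
beta(38) = alpha(37)
alpha(37) = beta(36)
beta(36) = alpha(35)
alpha(35) = beta(34)
beta(34) = alpha(33)
alpha(33) = beta(32)
beta(32) = alpha(31)
alpha(31) = beta(30)
beta(30) = alpha(29)
alpha(29) = beta(28)
beta(28) = alpha(27)
alpha(27) = beta(26)
beta(26) = alpha(25)
alpha(25) = beta(24)
beta(24) = alpha(23)
alpha(23) = beta(22)
beta(22) = alpha(21)
alpha(21) = beta(20)
beta(20) = alpha(19)
alpha(19) = beta(18)
beta(18) = alpha(17)
alpha(17) = beta(16)
beta(16) = alpha(15)
alpha(15) = beta(14)
beta(14) = alpha(13)
alpha(13) = beta(12)
beta(12) = alpha(11)
alpha(11) = beta(10)
beta(10) = alpha(9)
alpha(9) = beta(8)
beta(8) = alpha(7)
alpha(7) = beta(6)
beta(6) = alpha(5)
alpha(5) = beta(4)
beta(4) = alpha(3)
alpha(3) = beta(2)
beta(2) = alpha(1)
alpha(1) = beta(0)
beta(0) = 0  (base case)
Result: 0

0
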